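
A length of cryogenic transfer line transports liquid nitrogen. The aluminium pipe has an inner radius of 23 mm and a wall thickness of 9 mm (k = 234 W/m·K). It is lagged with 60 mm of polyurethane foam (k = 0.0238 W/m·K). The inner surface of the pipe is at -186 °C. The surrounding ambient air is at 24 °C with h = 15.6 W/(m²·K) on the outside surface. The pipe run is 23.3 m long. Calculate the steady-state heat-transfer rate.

Cylindrical conduction, so R = ln(r₂/r₁)/(2πkL) per layer, in series:
R_aluminium pipe wall = ln(32/23)/(2π×234×23.3) = 9.64×10^-6 K/W
R_polyurethane foam = ln(92/32)/(2π×0.0238×23.3) = 0.3031 K/W
R_outer film = 1/(h_o·2πr_oL) = 1/(15.6×2π×0.092×23.3) = 0.004759 K/W
R_total = 0.3079 K/W
Q = ΔT/R_total = 210/0.3079

Q ≈ 682 W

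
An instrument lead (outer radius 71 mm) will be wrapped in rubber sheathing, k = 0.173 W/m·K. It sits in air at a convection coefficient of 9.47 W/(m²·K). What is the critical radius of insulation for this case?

For a cylinder r_cr = k/h = 0.173/9.47
r_cr = 18.3 mm; since the bare radius (71 mm) is above r_cr, any added insulation will reduce heat loss.

r_cr ≈ 18.3 mm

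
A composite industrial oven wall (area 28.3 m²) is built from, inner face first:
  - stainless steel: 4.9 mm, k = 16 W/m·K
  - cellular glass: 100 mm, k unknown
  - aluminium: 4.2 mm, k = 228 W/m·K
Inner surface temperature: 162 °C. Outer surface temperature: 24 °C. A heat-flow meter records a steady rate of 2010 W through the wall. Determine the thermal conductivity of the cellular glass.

k ≈ 0.0515 W/(m·K)

Thermal resistances in series:
R_stainless steel = L/(kA) = 0.0049/(16×28.3) = 1.082×10^-5 K/W
R_aluminium = L/(kA) = 0.0042/(228×28.3) = 6.509×10^-7 K/W
Sum of known resistances R_other = 1.147×10^-5 K/W
Total R = ΔT/Q = 138/2010 = 0.06866 K/W
R_cellular glass = R_total − R_other = 0.06865 K/W
k = L/(R·A) = 0.1/(0.06865×28.3)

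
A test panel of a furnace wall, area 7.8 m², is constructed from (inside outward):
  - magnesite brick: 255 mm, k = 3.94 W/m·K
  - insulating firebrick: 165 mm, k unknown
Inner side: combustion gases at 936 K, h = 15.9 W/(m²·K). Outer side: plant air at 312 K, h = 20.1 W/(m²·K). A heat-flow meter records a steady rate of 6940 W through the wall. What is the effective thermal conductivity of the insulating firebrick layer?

k ≈ 0.315 W/(m·K)

Treating each layer as a thermal resistance in series:
R_inner film = 1/(h_i·A) = 1/(15.9×7.8) = 0.008063 K/W
R_magnesite brick = L/(kA) = 0.255/(3.94×7.8) = 0.008298 K/W
R_outer film = 1/(h_o·A) = 1/(20.1×7.8) = 0.006378 K/W
Sum of known resistances R_other = 0.02274 K/W
Total R = ΔT/Q = 624/6940 = 0.08991 K/W
R_insulating firebrick = R_total − R_other = 0.06717 K/W
k = L/(R·A) = 0.165/(0.06717×7.8)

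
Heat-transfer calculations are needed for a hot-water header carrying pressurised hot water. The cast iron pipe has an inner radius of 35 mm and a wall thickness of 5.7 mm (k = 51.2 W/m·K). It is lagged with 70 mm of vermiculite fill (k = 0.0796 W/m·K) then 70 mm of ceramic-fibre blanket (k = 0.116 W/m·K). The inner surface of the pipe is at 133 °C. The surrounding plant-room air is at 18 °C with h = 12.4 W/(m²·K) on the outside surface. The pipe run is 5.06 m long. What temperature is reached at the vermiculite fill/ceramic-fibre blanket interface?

For a radial system each layer contributes R = ln(r_out/r_in)/(2πkL); films add R = 1/(hA).
R_cast iron pipe wall = ln(40.7/35)/(2π×51.2×5.06) = 9.269×10^-5 K/W
R_vermiculite fill = ln(110.7/40.7)/(2π×0.0796×5.06) = 0.3954 K/W
R_ceramic-fibre blanket = ln(180.7/110.7)/(2π×0.116×5.06) = 0.1329 K/W
R_outer film = 1/(h_o·2πr_oL) = 1/(12.4×2π×0.1807×5.06) = 0.01404 K/W
R_total = 0.5424 K/W
Q = ΔT/R_total = 115/0.5424
Q = 212 W
T_interface = T_inner − Q·ΣR(inner→interface) = 133 − 212×0.3955

T ≈ 49.1 °C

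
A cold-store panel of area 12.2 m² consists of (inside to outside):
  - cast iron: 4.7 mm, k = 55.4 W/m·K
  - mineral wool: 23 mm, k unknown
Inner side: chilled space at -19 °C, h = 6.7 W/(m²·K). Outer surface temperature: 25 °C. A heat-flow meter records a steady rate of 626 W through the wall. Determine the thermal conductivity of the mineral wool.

Using the resistance-network approach (series):
R_inner film = 1/(h_i·A) = 1/(6.7×12.2) = 0.01223 K/W
R_cast iron = L/(kA) = 0.0047/(55.4×12.2) = 6.954×10^-6 K/W
Sum of known resistances R_other = 0.01224 K/W
Total R = ΔT/Q = 44/626 = 0.07029 K/W
R_mineral wool = R_total − R_other = 0.05805 K/W
k = L/(R·A) = 0.023/(0.05805×12.2)

k ≈ 0.0325 W/(m·K)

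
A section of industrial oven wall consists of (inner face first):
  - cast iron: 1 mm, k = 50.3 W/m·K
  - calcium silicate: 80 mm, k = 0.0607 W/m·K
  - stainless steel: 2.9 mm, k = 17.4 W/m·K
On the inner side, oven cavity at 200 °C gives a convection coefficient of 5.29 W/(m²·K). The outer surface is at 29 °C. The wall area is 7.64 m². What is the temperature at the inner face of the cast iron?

T ≈ 179 °C

Treating each layer as a thermal resistance in series:
R_inner film = 1/(h_i·A) = 1/(5.29×7.64) = 0.02474 K/W
R_cast iron = L/(kA) = 0.001/(50.3×7.64) = 2.602×10^-6 K/W
R_calcium silicate = L/(kA) = 0.08/(0.0607×7.64) = 0.1725 K/W
R_stainless steel = L/(kA) = 0.0029/(17.4×7.64) = 2.182×10^-5 K/W
R_total = 0.1973 K/W;  Q = ΔT/R_total = 171/0.1973 = 866.8 W
T_interface = T_inner − Q·ΣR(inner→interface) = 200 − 867×0.02474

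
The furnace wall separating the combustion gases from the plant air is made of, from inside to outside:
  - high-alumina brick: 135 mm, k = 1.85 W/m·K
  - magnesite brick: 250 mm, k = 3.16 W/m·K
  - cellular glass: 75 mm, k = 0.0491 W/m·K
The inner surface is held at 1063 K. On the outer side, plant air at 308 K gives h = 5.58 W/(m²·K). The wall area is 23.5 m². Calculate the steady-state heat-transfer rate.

Q ≈ 9550 W

Using the resistance-network approach (series):
R_high-alumina brick = L/(kA) = 0.135/(1.85×23.5) = 0.003105 K/W
R_magnesite brick = L/(kA) = 0.25/(3.16×23.5) = 0.003367 K/W
R_cellular glass = L/(kA) = 0.075/(0.0491×23.5) = 0.065 K/W
R_outer film = 1/(h_o·A) = 1/(5.58×23.5) = 0.007626 K/W
R_total = 0.0791 K/W
Q = ΔT / R_total = 755 / 0.0791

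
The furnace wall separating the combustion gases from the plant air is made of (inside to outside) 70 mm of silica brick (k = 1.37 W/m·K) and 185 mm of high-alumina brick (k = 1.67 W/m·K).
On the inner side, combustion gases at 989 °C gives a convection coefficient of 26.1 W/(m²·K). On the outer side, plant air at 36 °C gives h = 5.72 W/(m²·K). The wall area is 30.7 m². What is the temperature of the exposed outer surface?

Series thermal resistances:
R_inner film = 1/(h_i·A) = 1/(26.1×30.7) = 0.001248 K/W
R_silica brick = L/(kA) = 0.07/(1.37×30.7) = 0.001664 K/W
R_high-alumina brick = L/(kA) = 0.185/(1.67×30.7) = 0.003608 K/W
R_outer film = 1/(h_o·A) = 1/(5.72×30.7) = 0.005695 K/W
R_total = 0.01222 K/W;  Q = ΔT/R_total = 953/0.01222 = 78020 W
T_interface = T_inner − Q·ΣR(inner→interface) = 989 − 78000×0.006521

T ≈ 480 °C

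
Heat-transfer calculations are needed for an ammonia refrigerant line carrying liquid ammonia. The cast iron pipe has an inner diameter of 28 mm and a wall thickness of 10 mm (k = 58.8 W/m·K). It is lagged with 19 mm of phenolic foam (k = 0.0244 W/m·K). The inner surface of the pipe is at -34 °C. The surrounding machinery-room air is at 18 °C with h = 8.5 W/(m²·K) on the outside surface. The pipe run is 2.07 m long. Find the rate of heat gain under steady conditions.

Q ≈ 25.4 W

Cylindrical conduction, so R = ln(r₂/r₁)/(2πkL) per layer, in series:
R_cast iron pipe wall = ln(24/14)/(2π×58.8×2.07) = 7.048×10^-4 K/W
R_phenolic foam = ln(43/24)/(2π×0.0244×2.07) = 1.838 K/W
R_outer film = 1/(h_o·2πr_oL) = 1/(8.5×2π×0.043×2.07) = 0.2104 K/W
R_total = 2.049 K/W
Q = ΔT/R_total = 52/2.049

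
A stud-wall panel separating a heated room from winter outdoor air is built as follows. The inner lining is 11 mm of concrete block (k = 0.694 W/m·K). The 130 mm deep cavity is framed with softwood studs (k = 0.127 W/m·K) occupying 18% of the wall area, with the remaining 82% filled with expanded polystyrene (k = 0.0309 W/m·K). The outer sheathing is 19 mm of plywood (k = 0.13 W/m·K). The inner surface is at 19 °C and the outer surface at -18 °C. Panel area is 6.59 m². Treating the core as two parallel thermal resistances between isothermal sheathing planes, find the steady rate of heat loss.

Q ≈ 85.3 W

Sheathing layers in series; stud and cavity paths in parallel between them.
R_inner = 0.011/(0.694×6.59) = 0.002405 K/W
R_stud  = 0.13/(0.127×0.18×6.59) = 0.8629 K/W
R_cav   = 0.13/(0.0309×0.82×6.59) = 0.7785 K/W
1/R_core = 1/R_stud + 1/R_cav → R_core = 0.4093 K/W
R_outer = 0.019/(0.13×6.59) = 0.02218 K/W
R_total = 0.4339 K/W
Q = ΔT/R_total = 37/0.4339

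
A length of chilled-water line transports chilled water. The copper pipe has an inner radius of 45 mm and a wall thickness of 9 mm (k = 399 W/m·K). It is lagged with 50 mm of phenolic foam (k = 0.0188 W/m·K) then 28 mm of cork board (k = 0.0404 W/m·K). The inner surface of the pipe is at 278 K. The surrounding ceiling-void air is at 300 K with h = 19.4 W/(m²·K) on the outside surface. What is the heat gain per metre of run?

Per-layer cylindrical resistances, series-summed:
R_copper pipe wall = ln(54/45)/(2π×399×1) = 7.273×10^-5 K/W
R_phenolic foam = ln(104/54)/(2π×0.0188×1) = 5.548 K/W
R_cork board = ln(132/104)/(2π×0.0404×1) = 0.9392 K/W
R_outer film = 1/(h_o·2πr_oL) = 1/(19.4×2π×0.132×1) = 0.06215 K/W
R_total = 6.55 K/W
Q = ΔT/R_total = 22/6.55

q′ ≈ 3.36 W/m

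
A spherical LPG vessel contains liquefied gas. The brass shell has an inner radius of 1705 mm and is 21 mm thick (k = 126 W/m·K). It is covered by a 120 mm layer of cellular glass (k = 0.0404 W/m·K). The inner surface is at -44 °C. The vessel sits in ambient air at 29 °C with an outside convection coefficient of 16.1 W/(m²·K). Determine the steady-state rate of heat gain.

Q ≈ 965 W

Spherical conduction: R = (1/r_in − 1/r_out)/(4πk) per layer; series-sum.
R_brass shell = (1/1.705 − 1/1.726)/(4π×126) = 4.507×10^-6 K/W
R_cellular glass = (1/1.726 − 1/1.846)/(4π×0.0404) = 0.07419 K/W
R_outer film = 1/(h·4πr_o²) = 1/(16.1×4π×1.846²) = 0.00145 K/W
R_total = 0.07564 K/W
Q = ΔT/R_total = 73/0.07564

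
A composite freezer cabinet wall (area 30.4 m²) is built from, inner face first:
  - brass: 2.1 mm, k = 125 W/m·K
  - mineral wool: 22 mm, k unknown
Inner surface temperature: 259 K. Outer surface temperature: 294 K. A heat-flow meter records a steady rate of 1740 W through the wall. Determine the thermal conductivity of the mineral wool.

k ≈ 0.036 W/(m·K)

Model the wall as resistances in series:
R_brass = L/(kA) = 0.0021/(125×30.4) = 5.526×10^-7 K/W
Sum of known resistances R_other = 5.526×10^-7 K/W
Total R = ΔT/Q = 35/1740 = 0.02011 K/W
R_mineral wool = R_total − R_other = 0.02011 K/W
k = L/(R·A) = 0.022/(0.02011×30.4)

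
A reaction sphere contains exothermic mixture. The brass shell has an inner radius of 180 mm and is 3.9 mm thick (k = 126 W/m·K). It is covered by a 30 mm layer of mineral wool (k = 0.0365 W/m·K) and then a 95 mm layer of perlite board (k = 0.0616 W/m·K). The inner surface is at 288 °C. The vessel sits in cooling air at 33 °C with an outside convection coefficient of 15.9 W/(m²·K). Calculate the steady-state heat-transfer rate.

Q ≈ 71.4 W

Each spherical layer contributes R = (1/r_i − 1/r_o)/(4πk):
R_brass shell = (1/0.18 − 1/0.1839)/(4π×126) = 7.441×10^-5 K/W
R_mineral wool = (1/0.1839 − 1/0.2139)/(4π×0.0365) = 1.663 K/W
R_perlite board = (1/0.2139 − 1/0.3089)/(4π×0.0616) = 1.857 K/W
R_outer film = 1/(h·4πr_o²) = 1/(15.9×4π×0.3089²) = 0.05245 K/W
R_total = 3.573 K/W
Q = ΔT/R_total = 255/3.573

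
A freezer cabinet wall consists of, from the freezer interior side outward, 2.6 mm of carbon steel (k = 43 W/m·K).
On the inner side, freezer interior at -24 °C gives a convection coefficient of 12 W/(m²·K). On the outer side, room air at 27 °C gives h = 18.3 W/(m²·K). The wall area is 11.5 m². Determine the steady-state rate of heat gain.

Thermal resistances in series:
R_inner film = 1/(h_i·A) = 1/(12×11.5) = 0.007246 K/W
R_carbon steel = L/(kA) = 0.0026/(43×11.5) = 5.258×10^-6 K/W
R_outer film = 1/(h_o·A) = 1/(18.3×11.5) = 0.004752 K/W
R_total = 0.012 K/W
Q = ΔT / R_total = 51 / 0.012

Q ≈ 4250 W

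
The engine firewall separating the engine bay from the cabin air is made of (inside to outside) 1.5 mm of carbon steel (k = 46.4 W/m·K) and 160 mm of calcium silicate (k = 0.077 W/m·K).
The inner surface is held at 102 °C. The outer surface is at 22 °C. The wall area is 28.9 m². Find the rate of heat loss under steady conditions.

Treating each layer as a thermal resistance in series:
R_carbon steel = L/(kA) = 0.0015/(46.4×28.9) = 1.119×10^-6 K/W
R_calcium silicate = L/(kA) = 0.16/(0.077×28.9) = 0.0719 K/W
R_total = 0.0719 K/W
Q = ΔT / R_total = 80 / 0.0719

Q ≈ 1110 W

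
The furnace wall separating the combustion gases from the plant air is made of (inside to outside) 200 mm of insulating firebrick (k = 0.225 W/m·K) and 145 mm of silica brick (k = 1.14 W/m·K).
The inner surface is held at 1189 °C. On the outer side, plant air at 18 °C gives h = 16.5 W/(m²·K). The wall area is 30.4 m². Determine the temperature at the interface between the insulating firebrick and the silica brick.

Treating each layer as a thermal resistance in series:
R_insulating firebrick = L/(kA) = 0.2/(0.225×30.4) = 0.02924 K/W
R_silica brick = L/(kA) = 0.145/(1.14×30.4) = 0.004184 K/W
R_outer film = 1/(h_o·A) = 1/(16.5×30.4) = 0.001994 K/W
R_total = 0.03542 K/W;  Q = ΔT/R_total = 1171/0.03542 = 33060 W
T_interface = T_inner − Q·ΣR(inner→interface) = 1189 − 33100×0.02924

T ≈ 222 °C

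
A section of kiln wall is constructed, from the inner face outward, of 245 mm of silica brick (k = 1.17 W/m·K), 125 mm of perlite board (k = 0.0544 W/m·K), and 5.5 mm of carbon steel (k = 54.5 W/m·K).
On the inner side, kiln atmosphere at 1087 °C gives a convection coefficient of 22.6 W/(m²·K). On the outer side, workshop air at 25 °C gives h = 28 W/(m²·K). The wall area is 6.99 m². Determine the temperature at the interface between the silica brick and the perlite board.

T ≈ 983 °C

Series thermal resistances:
R_inner film = 1/(h_i·A) = 1/(22.6×6.99) = 0.00633 K/W
R_silica brick = L/(kA) = 0.245/(1.17×6.99) = 0.02996 K/W
R_perlite board = L/(kA) = 0.125/(0.0544×6.99) = 0.3287 K/W
R_carbon steel = L/(kA) = 0.0055/(54.5×6.99) = 1.444×10^-5 K/W
R_outer film = 1/(h_o·A) = 1/(28×6.99) = 0.005109 K/W
R_total = 0.3701 K/W;  Q = ΔT/R_total = 1062/0.3701 = 2869 W
T_interface = T_inner − Q·ΣR(inner→interface) = 1087 − 2870×0.03629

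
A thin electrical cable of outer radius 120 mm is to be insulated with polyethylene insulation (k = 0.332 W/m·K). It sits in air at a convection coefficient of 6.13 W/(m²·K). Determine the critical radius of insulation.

For a cylinder r_cr = k/h = 0.332/6.13
r_cr = 54.2 mm; since the bare radius (120 mm) is above r_cr, any added insulation will reduce heat loss.

r_cr ≈ 54.2 mm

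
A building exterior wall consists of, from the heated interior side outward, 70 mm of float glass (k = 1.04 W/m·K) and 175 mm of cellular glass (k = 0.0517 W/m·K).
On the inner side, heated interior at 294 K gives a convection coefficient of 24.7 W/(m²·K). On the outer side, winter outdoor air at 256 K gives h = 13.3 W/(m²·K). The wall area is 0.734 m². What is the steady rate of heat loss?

Thermal resistances in series:
R_inner film = 1/(h_i·A) = 1/(24.7×0.734) = 0.05516 K/W
R_float glass = L/(kA) = 0.07/(1.04×0.734) = 0.0917 K/W
R_cellular glass = L/(kA) = 0.175/(0.0517×0.734) = 4.612 K/W
R_outer film = 1/(h_o·A) = 1/(13.3×0.734) = 0.1024 K/W
R_total = 4.861 K/W
Q = ΔT / R_total = 38 / 4.861

Q ≈ 7.82 W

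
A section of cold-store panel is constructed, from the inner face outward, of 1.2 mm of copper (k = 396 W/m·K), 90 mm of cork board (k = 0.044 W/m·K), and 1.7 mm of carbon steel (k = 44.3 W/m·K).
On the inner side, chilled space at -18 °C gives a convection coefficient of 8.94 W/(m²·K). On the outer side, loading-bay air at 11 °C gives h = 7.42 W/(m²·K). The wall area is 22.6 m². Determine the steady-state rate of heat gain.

Series thermal resistances:
R_inner film = 1/(h_i·A) = 1/(8.94×22.6) = 0.004949 K/W
R_copper = L/(kA) = 0.0012/(396×22.6) = 1.341×10^-7 K/W
R_cork board = L/(kA) = 0.09/(0.044×22.6) = 0.09051 K/W
R_carbon steel = L/(kA) = 0.0017/(44.3×22.6) = 1.698×10^-6 K/W
R_outer film = 1/(h_o·A) = 1/(7.42×22.6) = 0.005963 K/W
R_total = 0.1014 K/W
Q = ΔT / R_total = 29 / 0.1014

Q ≈ 286 W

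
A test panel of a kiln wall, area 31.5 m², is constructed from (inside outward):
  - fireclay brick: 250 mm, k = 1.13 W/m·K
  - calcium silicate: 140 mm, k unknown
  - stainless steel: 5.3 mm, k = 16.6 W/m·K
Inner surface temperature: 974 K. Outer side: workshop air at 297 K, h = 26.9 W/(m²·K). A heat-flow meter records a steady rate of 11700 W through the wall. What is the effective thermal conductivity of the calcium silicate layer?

Model the wall as resistances in series:
R_fireclay brick = L/(kA) = 0.25/(1.13×31.5) = 0.007023 K/W
R_stainless steel = L/(kA) = 0.0053/(16.6×31.5) = 1.014×10^-5 K/W
R_outer film = 1/(h_o·A) = 1/(26.9×31.5) = 0.00118 K/W
Sum of known resistances R_other = 0.008214 K/W
Total R = ΔT/Q = 677/11700 = 0.05786 K/W
R_calcium silicate = R_total − R_other = 0.04965 K/W
k = L/(R·A) = 0.14/(0.04965×31.5)

k ≈ 0.0895 W/(m·K)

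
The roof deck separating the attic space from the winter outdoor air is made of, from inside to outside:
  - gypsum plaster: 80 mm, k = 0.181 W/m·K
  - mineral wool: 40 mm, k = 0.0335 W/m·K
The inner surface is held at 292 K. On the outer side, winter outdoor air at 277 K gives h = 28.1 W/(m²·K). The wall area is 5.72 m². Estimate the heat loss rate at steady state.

Model the wall as resistances in series:
R_gypsum plaster = L/(kA) = 0.08/(0.181×5.72) = 0.07727 K/W
R_mineral wool = L/(kA) = 0.04/(0.0335×5.72) = 0.2087 K/W
R_outer film = 1/(h_o·A) = 1/(28.1×5.72) = 0.006222 K/W
R_total = 0.2922 K/W
Q = ΔT / R_total = 15 / 0.2922

Q ≈ 51.3 W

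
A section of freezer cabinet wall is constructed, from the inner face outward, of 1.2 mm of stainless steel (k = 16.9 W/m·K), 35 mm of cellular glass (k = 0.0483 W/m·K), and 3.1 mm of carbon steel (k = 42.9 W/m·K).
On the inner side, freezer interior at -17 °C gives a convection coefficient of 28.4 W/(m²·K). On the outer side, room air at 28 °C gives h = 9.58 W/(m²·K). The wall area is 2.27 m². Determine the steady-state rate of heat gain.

Treating each layer as a thermal resistance in series:
R_inner film = 1/(h_i·A) = 1/(28.4×2.27) = 0.01551 K/W
R_stainless steel = L/(kA) = 0.0012/(16.9×2.27) = 3.128×10^-5 K/W
R_cellular glass = L/(kA) = 0.035/(0.0483×2.27) = 0.3192 K/W
R_carbon steel = L/(kA) = 0.0031/(42.9×2.27) = 3.183×10^-5 K/W
R_outer film = 1/(h_o·A) = 1/(9.58×2.27) = 0.04598 K/W
R_total = 0.3808 K/W
Q = ΔT / R_total = 45 / 0.3808

Q ≈ 118 W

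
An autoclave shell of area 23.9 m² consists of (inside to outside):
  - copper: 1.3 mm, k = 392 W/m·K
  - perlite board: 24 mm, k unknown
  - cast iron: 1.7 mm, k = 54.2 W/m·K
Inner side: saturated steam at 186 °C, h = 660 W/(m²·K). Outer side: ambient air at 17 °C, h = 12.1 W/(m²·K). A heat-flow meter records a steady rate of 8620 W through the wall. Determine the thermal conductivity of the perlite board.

Series thermal resistances:
R_inner film = 1/(h_i·A) = 1/(660×23.9) = 6.34×10^-5 K/W
R_copper = L/(kA) = 0.0013/(392×23.9) = 1.388×10^-7 K/W
R_cast iron = L/(kA) = 0.0017/(54.2×23.9) = 1.312×10^-6 K/W
R_outer film = 1/(h_o·A) = 1/(12.1×23.9) = 0.003458 K/W
Sum of known resistances R_other = 0.003523 K/W
Total R = ΔT/Q = 169/8620 = 0.01961 K/W
R_perlite board = R_total − R_other = 0.01608 K/W
k = L/(R·A) = 0.024/(0.01608×23.9)

k ≈ 0.0624 W/(m·K)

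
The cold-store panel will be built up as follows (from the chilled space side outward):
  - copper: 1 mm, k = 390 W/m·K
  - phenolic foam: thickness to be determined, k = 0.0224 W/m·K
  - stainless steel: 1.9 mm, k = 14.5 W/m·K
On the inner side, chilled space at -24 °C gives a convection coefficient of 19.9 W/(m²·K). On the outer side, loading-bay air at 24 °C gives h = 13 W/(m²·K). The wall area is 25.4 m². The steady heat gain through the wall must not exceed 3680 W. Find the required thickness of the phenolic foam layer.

L ≈ 4.57 mm

Treating each layer as a thermal resistance in series:
R_inner film = 1/(h_i·A) = 1/(19.9×25.4) = 0.001978 K/W
R_copper = L/(kA) = 0.001/(390×25.4) = 1.009×10^-7 K/W
R_stainless steel = L/(kA) = 0.0019/(14.5×25.4) = 5.159×10^-6 K/W
R_outer film = 1/(h_o·A) = 1/(13×25.4) = 0.003028 K/W
Sum of the known resistances R_other = 0.005012 K/W
Required total resistance R_tot = ΔT/Q_allow = 48/3680 = 0.01304 K/W
R_phenolic foam = R_tot − R_other = 0.008031 K/W
L = R·k·A = 0.008031×0.0224×25.4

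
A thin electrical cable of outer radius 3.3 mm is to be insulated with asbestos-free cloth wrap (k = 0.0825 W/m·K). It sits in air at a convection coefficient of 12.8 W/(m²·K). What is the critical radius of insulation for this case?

For a cylinder r_cr = k/h = 0.0825/12.8
r_cr = 6.45 mm; since the bare radius (3.3 mm) is below r_cr, adding a thin layer of insulation will *increase* heat loss.

r_cr ≈ 6.45 mm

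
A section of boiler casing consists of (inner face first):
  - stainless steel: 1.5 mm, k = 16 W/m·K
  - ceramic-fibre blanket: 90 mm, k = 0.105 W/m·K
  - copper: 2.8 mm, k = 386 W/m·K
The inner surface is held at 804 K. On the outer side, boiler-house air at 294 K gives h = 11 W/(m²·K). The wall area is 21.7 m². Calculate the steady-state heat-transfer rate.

Treating each layer as a thermal resistance in series:
R_stainless steel = L/(kA) = 0.0015/(16×21.7) = 4.32×10^-6 K/W
R_ceramic-fibre blanket = L/(kA) = 0.09/(0.105×21.7) = 0.0395 K/W
R_copper = L/(kA) = 0.0028/(386×21.7) = 3.343×10^-7 K/W
R_outer film = 1/(h_o·A) = 1/(11×21.7) = 0.004189 K/W
R_total = 0.04369 K/W
Q = ΔT / R_total = 510 / 0.04369

Q ≈ 11700 W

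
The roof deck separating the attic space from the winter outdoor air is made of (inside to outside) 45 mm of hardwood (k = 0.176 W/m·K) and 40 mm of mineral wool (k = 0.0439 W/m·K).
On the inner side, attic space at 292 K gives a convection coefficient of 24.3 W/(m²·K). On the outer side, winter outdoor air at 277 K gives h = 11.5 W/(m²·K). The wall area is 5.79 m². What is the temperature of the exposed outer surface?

T ≈ 278 K

Series thermal resistances:
R_inner film = 1/(h_i·A) = 1/(24.3×5.79) = 0.007107 K/W
R_hardwood = L/(kA) = 0.045/(0.176×5.79) = 0.04416 K/W
R_mineral wool = L/(kA) = 0.04/(0.0439×5.79) = 0.1574 K/W
R_outer film = 1/(h_o·A) = 1/(11.5×5.79) = 0.01502 K/W
R_total = 0.2237 K/W;  Q = ΔT/R_total = 15/0.2237 = 67.07 W
T_interface = T_inner − Q·ΣR(inner→interface) = 292 − 67.1×0.2086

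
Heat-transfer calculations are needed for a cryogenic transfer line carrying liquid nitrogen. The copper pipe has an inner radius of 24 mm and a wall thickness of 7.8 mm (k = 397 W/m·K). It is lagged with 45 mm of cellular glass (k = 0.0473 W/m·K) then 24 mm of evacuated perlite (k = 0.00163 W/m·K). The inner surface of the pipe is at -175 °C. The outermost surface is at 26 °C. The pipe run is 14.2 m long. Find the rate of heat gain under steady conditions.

Cylindrical conduction, so R = ln(r₂/r₁)/(2πkL) per layer, in series:
R_copper pipe wall = ln(31.8/24)/(2π×397×14.2) = 7.945×10^-6 K/W
R_cellular glass = ln(76.8/31.8)/(2π×0.0473×14.2) = 0.2089 K/W
R_evacuated perlite = ln(100.8/76.8)/(2π×0.00163×14.2) = 1.87 K/W
R_total = 2.079 K/W
Q = ΔT/R_total = 201/2.079

Q ≈ 96.7 W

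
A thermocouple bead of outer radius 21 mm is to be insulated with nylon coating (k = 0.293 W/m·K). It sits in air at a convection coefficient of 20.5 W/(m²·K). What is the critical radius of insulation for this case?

r_cr ≈ 28.6 mm

For a sphere r_cr = 2k/h = 2×0.293/20.5
r_cr = 28.6 mm; since the bare radius (21 mm) is below r_cr, adding a thin layer of insulation will *increase* heat loss.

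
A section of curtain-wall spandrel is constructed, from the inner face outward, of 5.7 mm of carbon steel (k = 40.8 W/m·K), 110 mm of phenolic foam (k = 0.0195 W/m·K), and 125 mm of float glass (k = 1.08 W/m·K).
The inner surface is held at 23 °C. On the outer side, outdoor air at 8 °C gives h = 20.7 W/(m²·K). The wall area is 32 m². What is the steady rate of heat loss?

Q ≈ 82.7 W

Model the wall as resistances in series:
R_carbon steel = L/(kA) = 0.0057/(40.8×32) = 4.366×10^-6 K/W
R_phenolic foam = L/(kA) = 0.11/(0.0195×32) = 0.1763 K/W
R_float glass = L/(kA) = 0.125/(1.08×32) = 0.003617 K/W
R_outer film = 1/(h_o·A) = 1/(20.7×32) = 0.00151 K/W
R_total = 0.1814 K/W
Q = ΔT / R_total = 15 / 0.1814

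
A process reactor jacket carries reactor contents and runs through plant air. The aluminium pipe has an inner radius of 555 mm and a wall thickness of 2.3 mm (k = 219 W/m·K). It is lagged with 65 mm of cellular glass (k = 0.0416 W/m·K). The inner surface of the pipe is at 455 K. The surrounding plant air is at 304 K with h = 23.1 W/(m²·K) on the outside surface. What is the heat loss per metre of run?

Cylindrical conduction, so R = ln(r₂/r₁)/(2πkL) per layer, in series:
R_aluminium pipe wall = ln(557.3/555)/(2π×219×1) = 3.005×10^-6 K/W
R_cellular glass = ln(622.3/557.3)/(2π×0.0416×1) = 0.4221 K/W
R_outer film = 1/(h_o·2πr_oL) = 1/(23.1×2π×0.6223×1) = 0.01107 K/W
R_total = 0.4331 K/W
Q = ΔT/R_total = 151/0.4331

q′ ≈ 349 W/m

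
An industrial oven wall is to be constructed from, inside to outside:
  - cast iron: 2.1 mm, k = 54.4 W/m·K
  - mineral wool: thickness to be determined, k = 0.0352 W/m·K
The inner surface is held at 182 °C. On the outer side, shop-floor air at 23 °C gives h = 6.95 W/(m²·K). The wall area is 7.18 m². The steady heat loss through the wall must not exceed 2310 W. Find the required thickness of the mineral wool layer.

Using the resistance-network approach (series):
R_cast iron = L/(kA) = 0.0021/(54.4×7.18) = 5.376×10^-6 K/W
R_outer film = 1/(h_o·A) = 1/(6.95×7.18) = 0.02004 K/W
Sum of the known resistances R_other = 0.02005 K/W
Required total resistance R_tot = ΔT/Q_allow = 159/2310 = 0.06883 K/W
R_mineral wool = R_tot − R_other = 0.04879 K/W
L = R·k·A = 0.04879×0.0352×7.18

L ≈ 12.3 mm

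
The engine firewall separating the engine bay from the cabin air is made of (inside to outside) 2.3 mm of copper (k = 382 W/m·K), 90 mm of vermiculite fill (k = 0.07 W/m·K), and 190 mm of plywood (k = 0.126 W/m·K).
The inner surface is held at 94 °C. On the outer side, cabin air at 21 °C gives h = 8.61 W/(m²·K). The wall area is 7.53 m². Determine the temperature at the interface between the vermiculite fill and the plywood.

Using the resistance-network approach (series):
R_copper = L/(kA) = 0.0023/(382×7.53) = 7.996×10^-7 K/W
R_vermiculite fill = L/(kA) = 0.09/(0.07×7.53) = 0.1707 K/W
R_plywood = L/(kA) = 0.19/(0.126×7.53) = 0.2003 K/W
R_outer film = 1/(h_o·A) = 1/(8.61×7.53) = 0.01542 K/W
R_total = 0.3864 K/W;  Q = ΔT/R_total = 73/0.3864 = 188.9 W
T_interface = T_inner − Q·ΣR(inner→interface) = 94 − 189×0.1707

T ≈ 61.7 °C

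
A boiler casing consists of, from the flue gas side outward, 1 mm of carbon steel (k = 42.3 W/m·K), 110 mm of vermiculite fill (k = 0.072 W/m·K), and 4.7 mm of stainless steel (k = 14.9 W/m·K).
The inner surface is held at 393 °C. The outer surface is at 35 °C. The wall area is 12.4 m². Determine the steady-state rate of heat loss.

Q ≈ 2910 W

Using the resistance-network approach (series):
R_carbon steel = L/(kA) = 0.001/(42.3×12.4) = 1.907×10^-6 K/W
R_vermiculite fill = L/(kA) = 0.11/(0.072×12.4) = 0.1232 K/W
R_stainless steel = L/(kA) = 0.0047/(14.9×12.4) = 2.544×10^-5 K/W
R_total = 0.1232 K/W
Q = ΔT / R_total = 358 / 0.1232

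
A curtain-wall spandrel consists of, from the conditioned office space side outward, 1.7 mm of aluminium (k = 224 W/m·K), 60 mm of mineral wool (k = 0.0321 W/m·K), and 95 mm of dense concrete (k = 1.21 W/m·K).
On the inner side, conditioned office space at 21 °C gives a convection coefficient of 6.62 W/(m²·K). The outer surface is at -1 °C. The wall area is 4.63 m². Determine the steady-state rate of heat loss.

Thermal resistances in series:
R_inner film = 1/(h_i·A) = 1/(6.62×4.63) = 0.03263 K/W
R_aluminium = L/(kA) = 0.0017/(224×4.63) = 1.639×10^-6 K/W
R_mineral wool = L/(kA) = 0.06/(0.0321×4.63) = 0.4037 K/W
R_dense concrete = L/(kA) = 0.095/(1.21×4.63) = 0.01696 K/W
R_total = 0.4533 K/W
Q = ΔT / R_total = 22 / 0.4533

Q ≈ 48.5 W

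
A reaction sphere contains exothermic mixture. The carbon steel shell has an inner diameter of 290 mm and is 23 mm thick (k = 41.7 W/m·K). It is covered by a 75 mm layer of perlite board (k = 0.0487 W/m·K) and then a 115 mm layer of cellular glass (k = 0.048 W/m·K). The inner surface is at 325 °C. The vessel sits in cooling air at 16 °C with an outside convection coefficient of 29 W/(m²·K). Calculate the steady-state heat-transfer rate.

Spherical conduction: R = (1/r_in − 1/r_out)/(4πk) per layer; series-sum.
R_carbon steel shell = (1/0.145 − 1/0.168)/(4π×41.7) = 0.001802 K/W
R_perlite board = (1/0.168 − 1/0.243)/(4π×0.0487) = 3.002 K/W
R_cellular glass = (1/0.243 − 1/0.358)/(4π×0.048) = 2.192 K/W
R_outer film = 1/(h·4πr_o²) = 1/(29×4π×0.358²) = 0.02141 K/W
R_total = 5.217 K/W
Q = ΔT/R_total = 309/5.217

Q ≈ 59.2 W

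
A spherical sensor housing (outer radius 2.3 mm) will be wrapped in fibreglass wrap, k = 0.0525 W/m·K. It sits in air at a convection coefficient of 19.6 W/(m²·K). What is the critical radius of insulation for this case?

For a sphere r_cr = 2k/h = 2×0.0525/19.6
r_cr = 5.36 mm; since the bare radius (2.3 mm) is below r_cr, adding a thin layer of insulation will *increase* heat loss.

r_cr ≈ 5.36 mm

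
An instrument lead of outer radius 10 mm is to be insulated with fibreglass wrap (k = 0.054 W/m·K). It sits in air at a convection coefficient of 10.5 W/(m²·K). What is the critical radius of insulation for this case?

For a cylinder r_cr = k/h = 0.054/10.5
r_cr = 5.14 mm; since the bare radius (10 mm) is above r_cr, any added insulation will reduce heat loss.

r_cr ≈ 5.14 mm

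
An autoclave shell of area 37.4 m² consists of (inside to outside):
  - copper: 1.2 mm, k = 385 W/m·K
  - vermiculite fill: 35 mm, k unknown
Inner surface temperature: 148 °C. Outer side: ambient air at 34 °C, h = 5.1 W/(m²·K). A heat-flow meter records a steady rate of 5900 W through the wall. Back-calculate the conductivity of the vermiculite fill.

Treating each layer as a thermal resistance in series:
R_copper = L/(kA) = 0.0012/(385×37.4) = 8.334×10^-8 K/W
R_outer film = 1/(h_o·A) = 1/(5.1×37.4) = 0.005243 K/W
Sum of known resistances R_other = 0.005243 K/W
Total R = ΔT/Q = 114/5900 = 0.01932 K/W
R_vermiculite fill = R_total − R_other = 0.01408 K/W
k = L/(R·A) = 0.035/(0.01408×37.4)

k ≈ 0.0665 W/(m·K)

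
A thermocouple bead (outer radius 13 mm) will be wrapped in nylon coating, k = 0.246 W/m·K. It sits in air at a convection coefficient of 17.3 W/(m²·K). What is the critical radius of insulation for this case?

r_cr ≈ 28.4 mm

For a sphere r_cr = 2k/h = 2×0.246/17.3
r_cr = 28.4 mm; since the bare radius (13 mm) is below r_cr, adding a thin layer of insulation will *increase* heat loss.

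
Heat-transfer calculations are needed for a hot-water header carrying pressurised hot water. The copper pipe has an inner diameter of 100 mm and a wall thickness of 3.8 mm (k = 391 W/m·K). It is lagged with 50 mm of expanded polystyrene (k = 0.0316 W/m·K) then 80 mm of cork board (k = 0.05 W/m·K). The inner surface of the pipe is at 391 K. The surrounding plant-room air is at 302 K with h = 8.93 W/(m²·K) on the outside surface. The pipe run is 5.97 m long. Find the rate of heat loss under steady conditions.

Q ≈ 102 W

Per-layer cylindrical resistances, series-summed:
R_copper pipe wall = ln(53.8/50)/(2π×391×5.97) = 4.994×10^-6 K/W
R_expanded polystyrene = ln(103.8/53.8)/(2π×0.0316×5.97) = 0.5544 K/W
R_cork board = ln(183.8/103.8)/(2π×0.05×5.97) = 0.3047 K/W
R_outer film = 1/(h_o·2πr_oL) = 1/(8.93×2π×0.1838×5.97) = 0.01624 K/W
R_total = 0.8753 K/W
Q = ΔT/R_total = 89/0.8753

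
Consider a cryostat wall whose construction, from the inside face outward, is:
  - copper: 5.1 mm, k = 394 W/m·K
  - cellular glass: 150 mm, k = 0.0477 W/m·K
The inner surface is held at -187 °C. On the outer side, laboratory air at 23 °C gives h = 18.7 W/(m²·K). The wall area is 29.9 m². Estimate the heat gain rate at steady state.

Q ≈ 1960 W

Using the resistance-network approach (series):
R_copper = L/(kA) = 0.0051/(394×29.9) = 4.329×10^-7 K/W
R_cellular glass = L/(kA) = 0.15/(0.0477×29.9) = 0.1052 K/W
R_outer film = 1/(h_o·A) = 1/(18.7×29.9) = 0.001788 K/W
R_total = 0.107 K/W
Q = ΔT / R_total = 210 / 0.107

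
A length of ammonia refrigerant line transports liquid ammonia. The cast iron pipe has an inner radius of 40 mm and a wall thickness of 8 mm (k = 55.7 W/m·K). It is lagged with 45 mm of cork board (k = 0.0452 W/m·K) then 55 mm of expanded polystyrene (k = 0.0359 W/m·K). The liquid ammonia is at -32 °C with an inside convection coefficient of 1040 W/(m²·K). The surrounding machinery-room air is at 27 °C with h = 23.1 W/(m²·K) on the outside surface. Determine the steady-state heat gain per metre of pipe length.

q′ ≈ 13.3 W/m

For a radial system each layer contributes R = ln(r_out/r_in)/(2πkL); films add R = 1/(hA).
R_inner film = 1/(h_i·2πr₁L) = 1/(1040×2π×0.04×1) = 0.003826 K/W
R_cast iron pipe wall = ln(48/40)/(2π×55.7×1) = 5.21×10^-4 K/W
R_cork board = ln(93/48)/(2π×0.0452×1) = 2.329 K/W
R_expanded polystyrene = ln(148/93)/(2π×0.0359×1) = 2.06 K/W
R_outer film = 1/(h_o·2πr_oL) = 1/(23.1×2π×0.148×1) = 0.04655 K/W
R_total = 4.44 K/W
Q = ΔT/R_total = 59/4.44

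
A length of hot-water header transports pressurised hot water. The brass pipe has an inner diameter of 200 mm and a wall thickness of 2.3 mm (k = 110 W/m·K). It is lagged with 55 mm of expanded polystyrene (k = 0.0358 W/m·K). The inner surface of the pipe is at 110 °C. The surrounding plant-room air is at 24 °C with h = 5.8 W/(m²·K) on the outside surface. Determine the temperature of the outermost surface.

Per-layer cylindrical resistances, series-summed:
R_brass pipe wall = ln(102.3/100)/(2π×110×1) = 3.29×10^-5 K/W
R_expanded polystyrene = ln(157.3/102.3)/(2π×0.0358×1) = 1.913 K/W
R_outer film = 1/(h_o·2πr_oL) = 1/(5.8×2π×0.1573×1) = 0.1744 K/W
R_total = 2.087 K/W
Q = ΔT/R_total = 86/2.087
Q = 41.2 W/m
T_interface = T_inner − Q·ΣR(inner→interface) = 110 − 41.2×1.913

T ≈ 31.2 °C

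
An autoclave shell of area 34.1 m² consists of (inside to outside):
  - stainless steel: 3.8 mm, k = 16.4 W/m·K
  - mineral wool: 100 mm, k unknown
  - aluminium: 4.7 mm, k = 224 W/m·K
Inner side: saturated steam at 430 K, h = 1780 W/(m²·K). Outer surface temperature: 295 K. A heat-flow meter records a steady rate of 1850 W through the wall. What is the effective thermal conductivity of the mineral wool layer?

Using the resistance-network approach (series):
R_inner film = 1/(h_i·A) = 1/(1780×34.1) = 1.648×10^-5 K/W
R_stainless steel = L/(kA) = 0.0038/(16.4×34.1) = 6.795×10^-6 K/W
R_aluminium = L/(kA) = 0.0047/(224×34.1) = 6.153×10^-7 K/W
Sum of known resistances R_other = 2.389×10^-5 K/W
Total R = ΔT/Q = 135/1850 = 0.07297 K/W
R_mineral wool = R_total − R_other = 0.07295 K/W
k = L/(R·A) = 0.1/(0.07295×34.1)

k ≈ 0.0402 W/(m·K)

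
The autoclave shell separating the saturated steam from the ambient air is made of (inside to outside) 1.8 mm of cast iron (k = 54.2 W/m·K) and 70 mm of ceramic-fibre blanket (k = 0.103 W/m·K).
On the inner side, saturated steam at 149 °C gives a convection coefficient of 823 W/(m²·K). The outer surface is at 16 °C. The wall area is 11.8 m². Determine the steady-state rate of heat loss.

Q ≈ 2310 W

Model the wall as resistances in series:
R_inner film = 1/(h_i·A) = 1/(823×11.8) = 1.03×10^-4 K/W
R_cast iron = L/(kA) = 0.0018/(54.2×11.8) = 2.814×10^-6 K/W
R_ceramic-fibre blanket = L/(kA) = 0.07/(0.103×11.8) = 0.05759 K/W
R_total = 0.0577 K/W
Q = ΔT / R_total = 133 / 0.0577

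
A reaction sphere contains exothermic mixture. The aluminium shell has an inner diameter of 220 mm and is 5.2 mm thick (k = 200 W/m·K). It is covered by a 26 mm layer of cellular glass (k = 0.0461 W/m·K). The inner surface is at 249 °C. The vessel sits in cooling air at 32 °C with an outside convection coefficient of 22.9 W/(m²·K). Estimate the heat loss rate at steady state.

Each spherical layer contributes R = (1/r_i − 1/r_o)/(4πk):
R_aluminium shell = (1/0.11 − 1/0.1152)/(4π×200) = 1.633×10^-4 K/W
R_cellular glass = (1/0.1152 − 1/0.1412)/(4π×0.0461) = 2.759 K/W
R_outer film = 1/(h·4πr_o²) = 1/(22.9×4π×0.1412²) = 0.1743 K/W
R_total = 2.934 K/W
Q = ΔT/R_total = 217/2.934

Q ≈ 74 W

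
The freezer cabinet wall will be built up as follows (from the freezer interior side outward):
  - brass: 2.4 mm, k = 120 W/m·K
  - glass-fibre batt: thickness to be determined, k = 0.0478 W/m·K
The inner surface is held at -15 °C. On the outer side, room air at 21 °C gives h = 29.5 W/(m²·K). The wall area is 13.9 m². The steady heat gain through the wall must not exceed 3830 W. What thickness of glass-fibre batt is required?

Model the wall as resistances in series:
R_brass = L/(kA) = 0.0024/(120×13.9) = 1.439×10^-6 K/W
R_outer film = 1/(h_o·A) = 1/(29.5×13.9) = 0.002439 K/W
Sum of the known resistances R_other = 0.00244 K/W
Required total resistance R_tot = ΔT/Q_allow = 36/3830 = 0.009399 K/W
R_glass-fibre batt = R_tot − R_other = 0.006959 K/W
L = R·k·A = 0.006959×0.0478×13.9

L ≈ 4.62 mm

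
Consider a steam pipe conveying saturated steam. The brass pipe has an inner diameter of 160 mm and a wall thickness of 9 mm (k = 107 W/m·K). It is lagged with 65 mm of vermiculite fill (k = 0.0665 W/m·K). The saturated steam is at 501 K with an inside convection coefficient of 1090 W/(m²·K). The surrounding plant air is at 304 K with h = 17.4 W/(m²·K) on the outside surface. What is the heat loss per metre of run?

q′ ≈ 143 W/m

For a radial system each layer contributes R = ln(r_out/r_in)/(2πkL); films add R = 1/(hA).
R_inner film = 1/(h_i·2πr₁L) = 1/(1090×2π×0.08×1) = 0.001825 K/W
R_brass pipe wall = ln(89/80)/(2π×107×1) = 1.586×10^-4 K/W
R_vermiculite fill = ln(154/89)/(2π×0.0665×1) = 1.312 K/W
R_outer film = 1/(h_o·2πr_oL) = 1/(17.4×2π×0.154×1) = 0.0594 K/W
R_total = 1.374 K/W
Q = ΔT/R_total = 197/1.374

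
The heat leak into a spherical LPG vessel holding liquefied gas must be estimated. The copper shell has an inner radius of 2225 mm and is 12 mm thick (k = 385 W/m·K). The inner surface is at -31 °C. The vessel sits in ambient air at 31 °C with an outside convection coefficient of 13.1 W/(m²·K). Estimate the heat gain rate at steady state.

Q ≈ 51100 W

Each spherical layer contributes R = (1/r_i − 1/r_o)/(4πk):
R_copper shell = (1/2.225 − 1/2.237)/(4π×385) = 4.983×10^-7 K/W
R_outer film = 1/(h·4πr_o²) = 1/(13.1×4π×2.237²) = 0.001214 K/W
R_total = 0.001214 K/W
Q = ΔT/R_total = 62/0.001214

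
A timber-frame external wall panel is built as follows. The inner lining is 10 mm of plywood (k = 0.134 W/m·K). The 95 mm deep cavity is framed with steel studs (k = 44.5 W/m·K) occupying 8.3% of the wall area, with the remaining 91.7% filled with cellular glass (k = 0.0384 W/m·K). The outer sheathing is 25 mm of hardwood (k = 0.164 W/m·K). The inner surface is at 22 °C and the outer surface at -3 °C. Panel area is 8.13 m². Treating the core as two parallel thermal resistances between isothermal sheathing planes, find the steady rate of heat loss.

Sheathing layers in series; stud and cavity paths in parallel between them.
R_inner = 0.01/(0.134×8.13) = 0.009179 K/W
R_stud  = 0.095/(44.5×0.083×8.13) = 0.003164 K/W
R_cav   = 0.095/(0.0384×0.917×8.13) = 0.3318 K/W
1/R_core = 1/R_stud + 1/R_cav → R_core = 0.003134 K/W
R_outer = 0.025/(0.164×8.13) = 0.01875 K/W
R_total = 0.03106 K/W
Q = ΔT/R_total = 25/0.03106

Q ≈ 805 W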